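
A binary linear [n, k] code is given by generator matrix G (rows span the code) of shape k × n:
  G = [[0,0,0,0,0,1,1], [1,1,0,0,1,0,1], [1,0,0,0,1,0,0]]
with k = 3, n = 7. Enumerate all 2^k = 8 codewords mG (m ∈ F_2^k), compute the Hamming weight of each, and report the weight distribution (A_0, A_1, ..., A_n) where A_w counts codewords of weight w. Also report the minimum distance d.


Weight distribution: A_0 = 1, A_2 = 4, A_4 = 3. Minimum distance d = 2.

Enumerate all 2^3 = 8 messages m ∈ F_2^3.
For each, compute codeword c = mG in F_2^7, then tally its weight.
  m = 000 → c = 0000000, weight = 0.
  m = 100 → c = 0000011, weight = 2.
  m = 010 → c = 1100101, weight = 4.
  m = 110 → c = 1100110, weight = 4.
  m = 001 → c = 1000100, weight = 2.
  m = 101 → c = 1000111, weight = 4.
  m = 011 → c = 0100001, weight = 2.
  m = 111 → c = 0100010, weight = 2.
Tally weights:
  weight 0: 1 codewords.
  weight 2: 4 codewords.
  weight 4: 3 codewords.
Minimum distance d = smallest w > 0 with A_w > 0 = 2.
Sanity: Σ A_w = 8 = 2^3 = 8 ✓.


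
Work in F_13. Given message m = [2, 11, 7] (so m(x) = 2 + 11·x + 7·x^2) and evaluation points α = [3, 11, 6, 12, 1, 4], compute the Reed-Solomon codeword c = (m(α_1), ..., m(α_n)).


c = [7, 8, 8, 11, 7, 2]

Message polynomial: m(x) = 2 + 11·x + 7·x^2 (mod 13).
For each evaluation point α_i, compute m(α_i) mod 13:
  α_1 = 3: Horner steps 7 → 6 → 7, so m(3) = 7.
  α_2 = 11: Horner steps 7 → 10 → 8, so m(11) = 8.
  α_3 = 6: Horner steps 7 → 1 → 8, so m(6) = 8.
  α_4 = 12: Horner steps 7 → 4 → 11, so m(12) = 11.
  α_5 = 1: Horner steps 7 → 5 → 7, so m(1) = 7.
  α_6 = 4: Horner steps 7 → 0 → 2, so m(4) = 2.
Codeword c = [7, 8, 8, 11, 7, 2] ∈ F_13^6.


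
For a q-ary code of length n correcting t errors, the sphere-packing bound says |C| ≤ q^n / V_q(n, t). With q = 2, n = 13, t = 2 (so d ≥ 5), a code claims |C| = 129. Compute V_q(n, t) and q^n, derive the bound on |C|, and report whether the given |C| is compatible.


V_q(n, t) = 92, q^n = 8192, Hamming bound = 89, |C| = 129 > bound (violated).

Step 1: Compute V_q(n, t) = Σ_{j=0}^2 C(n, j) (q−1)^j.
  j = 0: C(13,0)·(1)^0 = 1·1 = 1.
  j = 1: C(13,1)·(1)^1 = 13·1 = 13.
  j = 2: C(13,2)·(1)^2 = 78·1 = 78.
  V_q(n, t) = 1 + 13 + 78 = 92.
Step 2: q^n = 2^13 = 8192.
Step 3: Hamming bound ⌊q^n / V_q(n,t)⌋ = ⌊8192/92⌋ = 89.
Step 4: Compare |C| = 129 to 89: violated.
The claimed |C| lies above the Hamming bound, so no 2-ary code of length 13 with d ≥ 5 can have 129 codewords.


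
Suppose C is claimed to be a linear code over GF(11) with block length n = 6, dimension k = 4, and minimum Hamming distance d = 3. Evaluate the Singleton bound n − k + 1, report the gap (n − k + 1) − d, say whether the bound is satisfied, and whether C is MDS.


Singleton RHS = n − k + 1 = 3, slack = 0, bound satisfied, MDS.

Singleton bound: d ≤ n − k + 1.
Here n = 6, k = 4, so n − k + 1 = 3.
Given d = 3, check d ≤ 3: YES.
Slack = (n − k + 1) − d = 0.
The code is MDS (slack = 0).
Description: the claimed parameters are [6, 4, 3]_11; such a code would be MDS (meets Singleton bound).


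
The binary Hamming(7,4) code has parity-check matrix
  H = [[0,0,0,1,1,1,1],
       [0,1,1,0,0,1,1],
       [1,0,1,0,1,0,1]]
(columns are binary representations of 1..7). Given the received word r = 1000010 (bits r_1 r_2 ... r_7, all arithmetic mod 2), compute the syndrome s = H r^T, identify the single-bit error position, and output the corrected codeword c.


s = (1, 1, 1)^T, error position = 7, corrected codeword c = 1000011

Compute s = H r^T mod 2 one row at a time:
  s_1 = 0 + 0 + 1 + 0 = 1 ≡ 1 (mod 2).
  s_2 = 0 + 0 + 1 + 0 = 1 ≡ 1 (mod 2).
  s_3 = 1 + 0 + 0 + 0 = 1 ≡ 1 (mod 2).
s = (1, 1, 1)^T — this equals column 7 of H (binary 111), so error is at position 7.
Correct: flip bit 7 of r = 1000010 to get c = 1000011.


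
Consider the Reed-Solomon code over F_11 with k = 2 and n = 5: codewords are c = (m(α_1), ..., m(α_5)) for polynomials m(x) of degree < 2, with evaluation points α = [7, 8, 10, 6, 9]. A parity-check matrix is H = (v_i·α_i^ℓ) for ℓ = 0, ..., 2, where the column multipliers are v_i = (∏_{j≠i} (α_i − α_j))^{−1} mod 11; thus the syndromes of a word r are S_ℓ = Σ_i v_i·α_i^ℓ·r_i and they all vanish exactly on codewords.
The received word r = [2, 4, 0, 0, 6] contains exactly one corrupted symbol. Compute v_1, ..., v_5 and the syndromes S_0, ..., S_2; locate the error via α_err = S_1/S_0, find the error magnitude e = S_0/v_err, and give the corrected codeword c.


S = (7, 4, 7), error at position 3, error magnitude e = 3, c = [2, 4, 8, 0, 6].

Step 1: column multipliers v_i = (∏_{j≠i}(α_i − α_j))^{−1} mod 11.
  i = 1 (α = 7): (7−8)(7−10)(7−6)(7−9) = (−1)·(−3)·1·(−2) = −6 ≡ 5, so v_1 = 5^{−1} = 9 (mod 11).
  i = 2 (α = 8): (8−7)(8−10)(8−6)(8−9) = 1·(−2)·2·(−1) = 4 ≡ 4, so v_2 = 4^{−1} = 3 (mod 11).
  i = 3 (α = 10): (10−7)(10−8)(10−6)(10−9) = 3·2·4·1 = 24 ≡ 2, so v_3 = 2^{−1} = 6 (mod 11).
  i = 4 (α = 6): (6−7)(6−8)(6−10)(6−9) = (−1)·(−2)·(−4)·(−3) = 24 ≡ 2, so v_4 = 2^{−1} = 6 (mod 11).
  i = 5 (α = 9): (9−7)(9−8)(9−10)(9−6) = 2·1·(−1)·3 = −6 ≡ 5, so v_5 = 5^{−1} = 9 (mod 11).
  v = [9, 3, 6, 6, 9].
Step 2: syndromes of r = [2, 4, 0, 0, 6] (all sums mod 11).
  S_0 = Σ v_i r_i = 9·2 + 3·4 + 6·0 + 6·0 + 9·6 = 84 ≡ 7.
  S_1 = Σ v_i α_i r_i = 9·7·2 + 3·8·4 + 6·10·0 + 6·6·0 + 9·9·6 = 708 ≡ 4.
  α_i^2 mod 11 = [5, 9, 1, 3, 4].
  S_2 = Σ v_i α_i^2 r_i = 9·5·2 + 3·9·4 + 6·1·0 + 6·3·0 + 9·4·6 = 414 ≡ 7.
  S = (7, 4, 7) ≠ 0, so r is not a codeword (an error is present).
Step 3: locate the error. For a single error e at position i, S_ℓ = v_i·e·α_i^ℓ, so α_err = S_1/S_0.
  S_0^{−1} = 7^{−1} = 8 (mod 11), so α_err = 4·8 = 32 ≡ 10 = α_3. Error position i = 3.
  Consistency check: S_2/S_1 = 7·3 = 21 ≡ 10 = α_err ✓ (single-error assumption holds).
Step 4: error magnitude e = S_0/v_3 = S_0·∏_{j≠3}(α_3 − α_j) = 7·2 = 14 ≡ 3 (mod 11).
Step 5: correct position 3: c_3 = r_3 − e = 0 − 3 ≡ 8 (mod 11). Hence c = [2, 4, 8, 0, 6].
  Check: interpolating c through the α_i gives m(x) = 10 + 2·x (degree < 2) with m(α_i) = c_i for every i, so c is indeed a codeword.


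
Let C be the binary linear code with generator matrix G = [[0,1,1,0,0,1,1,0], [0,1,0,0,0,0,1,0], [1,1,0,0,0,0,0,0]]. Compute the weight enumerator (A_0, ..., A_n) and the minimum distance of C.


Weight distribution: A_0 = 1, A_2 = 4, A_4 = 3. Minimum distance d = 2.

Enumerate all 2^3 = 8 messages m ∈ F_2^3.
For each, compute codeword c = mG in F_2^8, then tally its weight.
  m = 000 → c = 00000000, weight = 0.
  m = 100 → c = 01100110, weight = 4.
  m = 010 → c = 01000010, weight = 2.
  m = 110 → c = 00100100, weight = 2.
  m = 001 → c = 11000000, weight = 2.
  m = 101 → c = 10100110, weight = 4.
  m = 011 → c = 10000010, weight = 2.
  m = 111 → c = 11100100, weight = 4.
Tally weights:
  weight 0: 1 codewords.
  weight 2: 4 codewords.
  weight 4: 3 codewords.
Minimum distance d = smallest w > 0 with A_w > 0 = 2.
Sanity: Σ A_w = 8 = 2^3 = 8 ✓.


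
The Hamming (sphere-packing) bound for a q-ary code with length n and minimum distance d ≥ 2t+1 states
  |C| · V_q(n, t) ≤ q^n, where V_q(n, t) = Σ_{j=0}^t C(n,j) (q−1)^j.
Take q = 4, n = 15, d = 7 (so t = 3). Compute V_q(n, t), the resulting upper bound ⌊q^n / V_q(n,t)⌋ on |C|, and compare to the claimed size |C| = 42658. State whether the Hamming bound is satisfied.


V_q(n, t) = 13276, q^n = 1073741824, Hamming bound = 80878, |C| = 42658 ≤ bound (satisfied).

Step 1: Compute V_q(n, t) = Σ_{j=0}^3 C(n, j) (q−1)^j.
  j = 0: C(15,0)·(3)^0 = 1·1 = 1.
  j = 1: C(15,1)·(3)^1 = 15·3 = 45.
  j = 2: C(15,2)·(3)^2 = 105·9 = 945.
  j = 3: C(15,3)·(3)^3 = 455·27 = 12285.
  V_q(n, t) = 1 + 45 + 945 + 12285 = 13276.
Step 2: q^n = 4^15 = 1073741824.
Step 3: Hamming bound ⌊q^n / V_q(n,t)⌋ = ⌊1073741824/13276⌋ = 80878.
Step 4: Compare |C| = 42658 to 80878: satisfied.
The claimed |C| lies below the Hamming bound.


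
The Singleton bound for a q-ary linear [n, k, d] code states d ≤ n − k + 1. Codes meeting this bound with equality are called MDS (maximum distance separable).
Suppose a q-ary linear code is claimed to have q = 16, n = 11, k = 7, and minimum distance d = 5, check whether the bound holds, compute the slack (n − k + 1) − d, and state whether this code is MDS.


Singleton RHS = n − k + 1 = 5, slack = 0, bound satisfied, MDS.

Singleton bound: d ≤ n − k + 1.
Here n = 11, k = 7, so n − k + 1 = 5.
Given d = 5, check d ≤ 5: YES.
Slack = (n − k + 1) − d = 0.
The code is MDS (slack = 0).
Description: the claimed parameters are [11, 7, 5]_16; such a code would be MDS (meets Singleton bound).


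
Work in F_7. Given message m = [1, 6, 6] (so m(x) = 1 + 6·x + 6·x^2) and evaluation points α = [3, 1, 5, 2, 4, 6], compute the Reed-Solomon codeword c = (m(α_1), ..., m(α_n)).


c = [3, 6, 6, 2, 2, 1]

Message polynomial: m(x) = 1 + 6·x + 6·x^2 (mod 7).
For each evaluation point α_i, compute m(α_i) mod 7:
  α_1 = 3: Horner steps 6 → 3 → 3, so m(3) = 3.
  α_2 = 1: Horner steps 6 → 5 → 6, so m(1) = 6.
  α_3 = 5: Horner steps 6 → 1 → 6, so m(5) = 6.
  α_4 = 2: Horner steps 6 → 4 → 2, so m(2) = 2.
  α_5 = 4: Horner steps 6 → 2 → 2, so m(4) = 2.
  α_6 = 6: Horner steps 6 → 0 → 1, so m(6) = 1.
Codeword c = [3, 6, 6, 2, 2, 1] ∈ F_7^6.


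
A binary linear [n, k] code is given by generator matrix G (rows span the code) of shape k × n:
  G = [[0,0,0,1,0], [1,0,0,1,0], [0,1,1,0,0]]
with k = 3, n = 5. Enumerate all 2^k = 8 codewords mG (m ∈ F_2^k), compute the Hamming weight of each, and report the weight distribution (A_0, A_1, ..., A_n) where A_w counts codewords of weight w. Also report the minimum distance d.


Weight distribution: A_0 = 1, A_1 = 2, A_2 = 2, A_3 = 2, A_4 = 1. Minimum distance d = 1.

Enumerate all 2^3 = 8 messages m ∈ F_2^3.
For each, compute codeword c = mG in F_2^5, then tally its weight.
  m = 000 → c = 00000, weight = 0.
  m = 100 → c = 00010, weight = 1.
  m = 010 → c = 10010, weight = 2.
  m = 110 → c = 10000, weight = 1.
  m = 001 → c = 01100, weight = 2.
  m = 101 → c = 01110, weight = 3.
  m = 011 → c = 11110, weight = 4.
  m = 111 → c = 11100, weight = 3.
Tally weights:
  weight 0: 1 codewords.
  weight 1: 2 codewords.
  weight 2: 2 codewords.
  weight 3: 2 codewords.
  weight 4: 1 codewords.
Minimum distance d = smallest w > 0 with A_w > 0 = 1.
Sanity: Σ A_w = 8 = 2^3 = 8 ✓.


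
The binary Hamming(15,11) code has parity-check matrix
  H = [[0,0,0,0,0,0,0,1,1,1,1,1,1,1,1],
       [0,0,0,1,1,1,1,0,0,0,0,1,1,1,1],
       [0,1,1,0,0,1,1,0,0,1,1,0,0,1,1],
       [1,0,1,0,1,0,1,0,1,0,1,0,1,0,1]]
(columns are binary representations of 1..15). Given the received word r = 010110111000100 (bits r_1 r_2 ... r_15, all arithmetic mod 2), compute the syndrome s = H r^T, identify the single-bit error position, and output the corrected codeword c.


s = (1, 0, 0, 0)^T, error position = 8, corrected codeword c = 010110101000100

Compute s = H r^T mod 2 one row at a time:
  s_1 = 1 + 1 + 0 + 0 + 0 + 1 + 0 + 0 = 3 ≡ 1 (mod 2).
  s_2 = 1 + 1 + 0 + 1 + 0 + 1 + 0 + 0 = 4 ≡ 0 (mod 2).
  s_3 = 1 + 0 + 0 + 1 + 0 + 0 + 0 + 0 = 2 ≡ 0 (mod 2).
  s_4 = 0 + 0 + 1 + 1 + 1 + 0 + 1 + 0 = 4 ≡ 0 (mod 2).
s = (1, 0, 0, 0)^T — this equals column 8 of H (binary 1000), so error is at position 8.
Correct: flip bit 8 of r = 010110111000100 to get c = 010110101000100.


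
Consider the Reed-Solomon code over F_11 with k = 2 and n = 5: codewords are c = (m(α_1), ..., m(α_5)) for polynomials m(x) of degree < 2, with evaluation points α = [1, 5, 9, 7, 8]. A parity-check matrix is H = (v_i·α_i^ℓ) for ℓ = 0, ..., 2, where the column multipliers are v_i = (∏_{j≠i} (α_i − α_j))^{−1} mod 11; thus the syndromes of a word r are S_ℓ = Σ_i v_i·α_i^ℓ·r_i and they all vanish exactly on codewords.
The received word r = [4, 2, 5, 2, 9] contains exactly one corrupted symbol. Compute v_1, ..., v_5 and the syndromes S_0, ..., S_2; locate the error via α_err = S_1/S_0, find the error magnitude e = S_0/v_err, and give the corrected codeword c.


S = (1, 5, 3), error at position 2, error magnitude e = 3, c = [4, 10, 5, 2, 9].

Step 1: column multipliers v_i = (∏_{j≠i}(α_i − α_j))^{−1} mod 11.
  i = 1 (α = 1): (1−5)(1−9)(1−7)(1−8) = (−4)·(−8)·(−6)·(−7) = 1344 ≡ 2, so v_1 = 2^{−1} = 6 (mod 11).
  i = 2 (α = 5): (5−1)(5−9)(5−7)(5−8) = 4·(−4)·(−2)·(−3) = −96 ≡ 3, so v_2 = 3^{−1} = 4 (mod 11).
  i = 3 (α = 9): (9−1)(9−5)(9−7)(9−8) = 8·4·2·1 = 64 ≡ 9, so v_3 = 9^{−1} = 5 (mod 11).
  i = 4 (α = 7): (7−1)(7−5)(7−9)(7−8) = 6·2·(−2)·(−1) = 24 ≡ 2, so v_4 = 2^{−1} = 6 (mod 11).
  i = 5 (α = 8): (8−1)(8−5)(8−9)(8−7) = 7·3·(−1)·1 = −21 ≡ 1, so v_5 = 1^{−1} = 1 (mod 11).
  v = [6, 4, 5, 6, 1].
Step 2: syndromes of r = [4, 2, 5, 2, 9] (all sums mod 11).
  S_0 = Σ v_i r_i = 6·4 + 4·2 + 5·5 + 6·2 + 1·9 = 78 ≡ 1.
  S_1 = Σ v_i α_i r_i = 6·1·4 + 4·5·2 + 5·9·5 + 6·7·2 + 1·8·9 = 445 ≡ 5.
  α_i^2 mod 11 = [1, 3, 4, 5, 9].
  S_2 = Σ v_i α_i^2 r_i = 6·1·4 + 4·3·2 + 5·4·5 + 6·5·2 + 1·9·9 = 289 ≡ 3.
  S = (1, 5, 3) ≠ 0, so r is not a codeword (an error is present).
Step 3: locate the error. For a single error e at position i, S_ℓ = v_i·e·α_i^ℓ, so α_err = S_1/S_0.
  S_0^{−1} = 1^{−1} = 1 (mod 11), so α_err = 5·1 = 5 ≡ 5 = α_2. Error position i = 2.
  Consistency check: S_2/S_1 = 3·9 = 27 ≡ 5 = α_err ✓ (single-error assumption holds).
Step 4: error magnitude e = S_0/v_2 = S_0·∏_{j≠2}(α_2 − α_j) = 1·3 = 3 ≡ 3 (mod 11).
Step 5: correct position 2: c_2 = r_2 − e = 2 − 3 ≡ 10 (mod 11). Hence c = [4, 10, 5, 2, 9].
  Check: interpolating c through the α_i gives m(x) = 8 + 7·x (degree < 2) with m(α_i) = c_i for every i, so c is indeed a codeword.


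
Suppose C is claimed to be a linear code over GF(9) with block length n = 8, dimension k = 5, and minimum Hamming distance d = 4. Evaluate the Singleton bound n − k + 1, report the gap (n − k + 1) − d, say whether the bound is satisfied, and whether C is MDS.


Singleton RHS = n − k + 1 = 4, slack = 0, bound satisfied, MDS.

Singleton bound: d ≤ n − k + 1.
Here n = 8, k = 5, so n − k + 1 = 4.
Given d = 4, check d ≤ 4: YES.
Slack = (n − k + 1) − d = 0.
The code is MDS (slack = 0).
Description: the claimed parameters are [8, 5, 4]_9; such a code would be MDS (meets Singleton bound).


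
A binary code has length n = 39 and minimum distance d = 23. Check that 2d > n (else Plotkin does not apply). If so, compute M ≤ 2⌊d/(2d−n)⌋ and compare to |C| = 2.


Plotkin bound M ≤ 6; given |C| = 2 ≤ bound (satisfied).

Check applicability: 2d = 46, n = 39.
2d − n = 7 > 0, so Plotkin applies.
Compute d/(2d−n) = 23/7 ≈ 3.2857.
⌊d/(2d−n)⌋ = 3.
Plotkin bound: M ≤ 2·3 = 6.
Given |C| = 2, check: satisfied.
This |C| is below the Plotkin bound.


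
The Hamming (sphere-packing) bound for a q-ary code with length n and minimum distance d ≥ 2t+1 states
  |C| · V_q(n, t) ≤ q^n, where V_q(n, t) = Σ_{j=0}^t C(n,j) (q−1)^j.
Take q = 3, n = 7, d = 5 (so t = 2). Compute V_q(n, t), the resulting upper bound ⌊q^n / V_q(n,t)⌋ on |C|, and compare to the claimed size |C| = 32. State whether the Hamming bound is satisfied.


V_q(n, t) = 99, q^n = 2187, Hamming bound = 22, |C| = 32 > bound (violated).

Step 1: Compute V_q(n, t) = Σ_{j=0}^2 C(n, j) (q−1)^j.
  j = 0: C(7,0)·(2)^0 = 1·1 = 1.
  j = 1: C(7,1)·(2)^1 = 7·2 = 14.
  j = 2: C(7,2)·(2)^2 = 21·4 = 84.
  V_q(n, t) = 1 + 14 + 84 = 99.
Step 2: q^n = 3^7 = 2187.
Step 3: Hamming bound ⌊q^n / V_q(n,t)⌋ = ⌊2187/99⌋ = 22.
Step 4: Compare |C| = 32 to 22: violated.
The claimed |C| lies above the Hamming bound, so no 3-ary code of length 7 with d ≥ 5 can have 32 codewords.


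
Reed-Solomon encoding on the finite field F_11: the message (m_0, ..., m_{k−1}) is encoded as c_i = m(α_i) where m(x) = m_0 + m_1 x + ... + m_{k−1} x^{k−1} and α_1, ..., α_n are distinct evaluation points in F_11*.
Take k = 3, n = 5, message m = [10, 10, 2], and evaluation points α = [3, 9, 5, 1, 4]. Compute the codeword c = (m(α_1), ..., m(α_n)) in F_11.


c = [3, 9, 0, 0, 5]

Message polynomial: m(x) = 10 + 10·x + 2·x^2 (mod 11).
For each evaluation point α_i, compute m(α_i) mod 11:
  α_1 = 3: Horner steps 2 → 5 → 3, so m(3) = 3.
  α_2 = 9: Horner steps 2 → 6 → 9, so m(9) = 9.
  α_3 = 5: Horner steps 2 → 9 → 0, so m(5) = 0.
  α_4 = 1: Horner steps 2 → 1 → 0, so m(1) = 0.
  α_5 = 4: Horner steps 2 → 7 → 5, so m(4) = 5.
Codeword c = [3, 9, 0, 0, 5] ∈ F_11^5.


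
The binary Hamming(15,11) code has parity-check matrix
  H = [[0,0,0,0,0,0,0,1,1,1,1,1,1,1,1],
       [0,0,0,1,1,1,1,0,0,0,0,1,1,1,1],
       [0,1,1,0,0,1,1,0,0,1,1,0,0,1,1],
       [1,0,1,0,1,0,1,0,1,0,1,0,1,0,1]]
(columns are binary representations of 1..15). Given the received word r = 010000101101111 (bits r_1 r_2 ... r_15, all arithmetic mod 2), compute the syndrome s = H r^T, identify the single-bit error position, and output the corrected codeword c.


s = (0, 1, 1, 0)^T, error position = 6, corrected codeword c = 010001101101111

Compute s = H r^T mod 2 one row at a time:
  s_1 = 0 + 1 + 1 + 0 + 1 + 1 + 1 + 1 = 6 ≡ 0 (mod 2).
  s_2 = 0 + 0 + 0 + 1 + 1 + 1 + 1 + 1 = 5 ≡ 1 (mod 2).
  s_3 = 1 + 0 + 0 + 1 + 1 + 0 + 1 + 1 = 5 ≡ 1 (mod 2).
  s_4 = 0 + 0 + 0 + 1 + 1 + 0 + 1 + 1 = 4 ≡ 0 (mod 2).
s = (0, 1, 1, 0)^T — this equals column 6 of H (binary 0110), so error is at position 6.
Correct: flip bit 6 of r = 010000101101111 to get c = 010001101101111.


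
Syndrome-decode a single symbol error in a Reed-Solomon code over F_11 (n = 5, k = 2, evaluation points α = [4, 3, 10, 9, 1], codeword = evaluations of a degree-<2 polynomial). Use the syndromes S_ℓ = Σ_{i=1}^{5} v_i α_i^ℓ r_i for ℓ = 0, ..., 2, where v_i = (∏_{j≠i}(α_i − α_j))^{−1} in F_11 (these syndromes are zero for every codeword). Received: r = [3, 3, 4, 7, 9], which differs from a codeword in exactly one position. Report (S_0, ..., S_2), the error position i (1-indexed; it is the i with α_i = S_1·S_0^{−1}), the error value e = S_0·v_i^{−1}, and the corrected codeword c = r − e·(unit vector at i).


S = (7, 6, 2), error at position 1, error magnitude e = 3, c = [0, 3, 4, 7, 9].

Step 1: column multipliers v_i = (∏_{j≠i}(α_i − α_j))^{−1} mod 11.
  i = 1 (α = 4): (4−3)(4−10)(4−9)(4−1) = 1·(−6)·(−5)·3 = 90 ≡ 2, so v_1 = 2^{−1} = 6 (mod 11).
  i = 2 (α = 3): (3−4)(3−10)(3−9)(3−1) = (−1)·(−7)·(−6)·2 = −84 ≡ 4, so v_2 = 4^{−1} = 3 (mod 11).
  i = 3 (α = 10): (10−4)(10−3)(10−9)(10−1) = 6·7·1·9 = 378 ≡ 4, so v_3 = 4^{−1} = 3 (mod 11).
  i = 4 (α = 9): (9−4)(9−3)(9−10)(9−1) = 5·6·(−1)·8 = −240 ≡ 2, so v_4 = 2^{−1} = 6 (mod 11).
  i = 5 (α = 1): (1−4)(1−3)(1−10)(1−9) = (−3)·(−2)·(−9)·(−8) = 432 ≡ 3, so v_5 = 3^{−1} = 4 (mod 11).
  v = [6, 3, 3, 6, 4].
Step 2: syndromes of r = [3, 3, 4, 7, 9] (all sums mod 11).
  S_0 = Σ v_i r_i = 6·3 + 3·3 + 3·4 + 6·7 + 4·9 = 117 ≡ 7.
  S_1 = Σ v_i α_i r_i = 6·4·3 + 3·3·3 + 3·10·4 + 6·9·7 + 4·1·9 = 633 ≡ 6.
  α_i^2 mod 11 = [5, 9, 1, 4, 1].
  S_2 = Σ v_i α_i^2 r_i = 6·5·3 + 3·9·3 + 3·1·4 + 6·4·7 + 4·1·9 = 387 ≡ 2.
  S = (7, 6, 2) ≠ 0, so r is not a codeword (an error is present).
Step 3: locate the error. For a single error e at position i, S_ℓ = v_i·e·α_i^ℓ, so α_err = S_1/S_0.
  S_0^{−1} = 7^{−1} = 8 (mod 11), so α_err = 6·8 = 48 ≡ 4 = α_1. Error position i = 1.
  Consistency check: S_2/S_1 = 2·2 = 4 ≡ 4 = α_err ✓ (single-error assumption holds).
Step 4: error magnitude e = S_0/v_1 = S_0·∏_{j≠1}(α_1 − α_j) = 7·2 = 14 ≡ 3 (mod 11).
Step 5: correct position 1: c_1 = r_1 − e = 3 − 3 ≡ 0 (mod 11). Hence c = [0, 3, 4, 7, 9].
  Check: interpolating c through the α_i gives m(x) = 1 + 8·x (degree < 2) with m(α_i) = c_i for every i, so c is indeed a codeword.


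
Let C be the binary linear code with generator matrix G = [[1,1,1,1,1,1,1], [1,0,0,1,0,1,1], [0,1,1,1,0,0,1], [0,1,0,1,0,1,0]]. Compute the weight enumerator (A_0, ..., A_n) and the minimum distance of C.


Weight distribution: A_0 = 1, A_3 = 7, A_4 = 7, A_7 = 1. Minimum distance d = 3.

Enumerate all 2^4 = 16 messages m ∈ F_2^4.
For each, compute codeword c = mG in F_2^7, then tally its weight.
  m = 0000 → c = 0000000, weight = 0.
  m = 1000 → c = 1111111, weight = 7.
  m = 0100 → c = 1001011, weight = 4.
  m = 1100 → c = 0110100, weight = 3.
  m = 0010 → c = 0111001, weight = 4.
  m = 1010 → c = 1000110, weight = 3.
  m = 0110 → c = 1110010, weight = 4.
  m = 1110 → c = 0001101, weight = 3.
  m = 0001 → c = 0101010, weight = 3.
  m = 1001 → c = 1010101, weight = 4.
  m = 0101 → c = 1100001, weight = 3.
  m = 1101 → c = 0011110, weight = 4.
  m = 0011 → c = 0010011, weight = 3.
  m = 1011 → c = 1101100, weight = 4.
  m = 0111 → c = 1011000, weight = 3.
  m = 1111 → c = 0100111, weight = 4.
Tally weights:
  weight 0: 1 codewords.
  weight 3: 7 codewords.
  weight 4: 7 codewords.
  weight 7: 1 codewords.
Minimum distance d = smallest w > 0 with A_w > 0 = 3.
Sanity: Σ A_w = 16 = 2^4 = 16 ✓.


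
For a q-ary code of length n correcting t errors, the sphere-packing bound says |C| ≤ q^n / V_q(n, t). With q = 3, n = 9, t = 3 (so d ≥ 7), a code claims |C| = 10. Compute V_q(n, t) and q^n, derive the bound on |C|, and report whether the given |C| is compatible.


V_q(n, t) = 835, q^n = 19683, Hamming bound = 23, |C| = 10 ≤ bound (satisfied).

Step 1: Compute V_q(n, t) = Σ_{j=0}^3 C(n, j) (q−1)^j.
  j = 0: C(9,0)·(2)^0 = 1·1 = 1.
  j = 1: C(9,1)·(2)^1 = 9·2 = 18.
  j = 2: C(9,2)·(2)^2 = 36·4 = 144.
  j = 3: C(9,3)·(2)^3 = 84·8 = 672.
  V_q(n, t) = 1 + 18 + 144 + 672 = 835.
Step 2: q^n = 3^9 = 19683.
Step 3: Hamming bound ⌊q^n / V_q(n,t)⌋ = ⌊19683/835⌋ = 23.
Step 4: Compare |C| = 10 to 23: satisfied.
The claimed |C| lies below the Hamming bound.


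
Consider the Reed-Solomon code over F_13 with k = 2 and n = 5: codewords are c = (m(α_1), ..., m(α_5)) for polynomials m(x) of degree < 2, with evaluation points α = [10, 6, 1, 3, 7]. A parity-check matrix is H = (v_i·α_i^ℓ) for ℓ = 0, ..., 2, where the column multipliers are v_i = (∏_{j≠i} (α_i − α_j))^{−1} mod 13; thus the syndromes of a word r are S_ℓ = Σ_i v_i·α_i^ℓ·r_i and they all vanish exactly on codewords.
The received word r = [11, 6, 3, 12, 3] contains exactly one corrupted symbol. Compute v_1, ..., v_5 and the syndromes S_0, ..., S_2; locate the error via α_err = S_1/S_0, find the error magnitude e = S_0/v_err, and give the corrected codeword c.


S = (2, 1, 7), error at position 5, error magnitude e = 12, c = [11, 6, 3, 12, 4].

Step 1: column multipliers v_i = (∏_{j≠i}(α_i − α_j))^{−1} mod 13.
  i = 1 (α = 10): (10−6)(10−1)(10−3)(10−7) = 4·9·7·3 = 756 ≡ 2, so v_1 = 2^{−1} = 7 (mod 13).
  i = 2 (α = 6): (6−10)(6−1)(6−3)(6−7) = (−4)·5·3·(−1) = 60 ≡ 8, so v_2 = 8^{−1} = 5 (mod 13).
  i = 3 (α = 1): (1−10)(1−6)(1−3)(1−7) = (−9)·(−5)·(−2)·(−6) = 540 ≡ 7, so v_3 = 7^{−1} = 2 (mod 13).
  i = 4 (α = 3): (3−10)(3−6)(3−1)(3−7) = (−7)·(−3)·2·(−4) = −168 ≡ 1, so v_4 = 1^{−1} = 1 (mod 13).
  i = 5 (α = 7): (7−10)(7−6)(7−1)(7−3) = (−3)·1·6·4 = −72 ≡ 6, so v_5 = 6^{−1} = 11 (mod 13).
  v = [7, 5, 2, 1, 11].
Step 2: syndromes of r = [11, 6, 3, 12, 3] (all sums mod 13).
  S_0 = Σ v_i r_i = 7·11 + 5·6 + 2·3 + 1·12 + 11·3 = 158 ≡ 2.
  S_1 = Σ v_i α_i r_i = 7·10·11 + 5·6·6 + 2·1·3 + 1·3·12 + 11·7·3 = 1223 ≡ 1.
  α_i^2 mod 13 = [9, 10, 1, 9, 10].
  S_2 = Σ v_i α_i^2 r_i = 7·9·11 + 5·10·6 + 2·1·3 + 1·9·12 + 11·10·3 = 1437 ≡ 7.
  S = (2, 1, 7) ≠ 0, so r is not a codeword (an error is present).
Step 3: locate the error. For a single error e at position i, S_ℓ = v_i·e·α_i^ℓ, so α_err = S_1/S_0.
  S_0^{−1} = 2^{−1} = 7 (mod 13), so α_err = 1·7 = 7 ≡ 7 = α_5. Error position i = 5.
  Consistency check: S_2/S_1 = 7·1 = 7 ≡ 7 = α_err ✓ (single-error assumption holds).
Step 4: error magnitude e = S_0/v_5 = S_0·∏_{j≠5}(α_5 − α_j) = 2·6 = 12 ≡ 12 (mod 13).
Step 5: correct position 5: c_5 = r_5 − e = 3 − 12 ≡ 4 (mod 13). Hence c = [11, 6, 3, 12, 4].
  Check: interpolating c through the α_i gives m(x) = 5 + 11·x (degree < 2) with m(α_i) = c_i for every i, so c is indeed a codeword.


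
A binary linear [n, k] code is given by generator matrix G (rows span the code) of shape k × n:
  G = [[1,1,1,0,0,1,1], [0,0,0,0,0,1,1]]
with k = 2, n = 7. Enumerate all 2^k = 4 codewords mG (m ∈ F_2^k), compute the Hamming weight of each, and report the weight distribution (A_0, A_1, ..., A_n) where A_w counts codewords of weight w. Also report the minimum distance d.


Weight distribution: A_0 = 1, A_2 = 1, A_3 = 1, A_5 = 1. Minimum distance d = 2.

Enumerate all 2^2 = 4 messages m ∈ F_2^2.
For each, compute codeword c = mG in F_2^7, then tally its weight.
  m = 00 → c = 0000000, weight = 0.
  m = 10 → c = 1110011, weight = 5.
  m = 01 → c = 0000011, weight = 2.
  m = 11 → c = 1110000, weight = 3.
Tally weights:
  weight 0: 1 codewords.
  weight 2: 1 codewords.
  weight 3: 1 codewords.
  weight 5: 1 codewords.
Minimum distance d = smallest w > 0 with A_w > 0 = 2.
Sanity: Σ A_w = 4 = 2^2 = 4 ✓.


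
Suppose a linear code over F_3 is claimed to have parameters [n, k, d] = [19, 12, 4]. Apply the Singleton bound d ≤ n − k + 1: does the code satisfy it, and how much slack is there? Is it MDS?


Singleton RHS = n − k + 1 = 8, slack = 4, bound satisfied, not MDS.

Singleton bound: d ≤ n − k + 1.
Here n = 19, k = 12, so n − k + 1 = 8.
Given d = 4, check d ≤ 8: YES.
Slack = (n − k + 1) − d = 4.
The code is NOT MDS (slack = 4 > 0).
Description: the claimed parameters are [19, 12, 4]_3; such a code would be non-MDS.


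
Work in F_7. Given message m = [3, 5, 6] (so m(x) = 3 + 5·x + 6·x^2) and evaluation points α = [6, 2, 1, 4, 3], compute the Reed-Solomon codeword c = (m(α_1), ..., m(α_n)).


c = [4, 2, 0, 0, 2]

Message polynomial: m(x) = 3 + 5·x + 6·x^2 (mod 7).
For each evaluation point α_i, compute m(α_i) mod 7:
  α_1 = 6: Horner steps 6 → 6 → 4, so m(6) = 4.
  α_2 = 2: Horner steps 6 → 3 → 2, so m(2) = 2.
  α_3 = 1: Horner steps 6 → 4 → 0, so m(1) = 0.
  α_4 = 4: Horner steps 6 → 1 → 0, so m(4) = 0.
  α_5 = 3: Horner steps 6 → 2 → 2, so m(3) = 2.
Codeword c = [4, 2, 0, 0, 2] ∈ F_7^5.


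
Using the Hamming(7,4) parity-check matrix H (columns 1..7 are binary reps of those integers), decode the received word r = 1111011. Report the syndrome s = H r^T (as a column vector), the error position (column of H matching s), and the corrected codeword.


s = (1, 0, 1)^T, error position = 5, corrected codeword c = 1111111

Compute s = H r^T mod 2 one row at a time:
  s_1 = 1 + 0 + 1 + 1 = 3 ≡ 1 (mod 2).
  s_2 = 1 + 1 + 1 + 1 = 4 ≡ 0 (mod 2).
  s_3 = 1 + 1 + 0 + 1 = 3 ≡ 1 (mod 2).
s = (1, 0, 1)^T — this equals column 5 of H (binary 101), so error is at position 5.
Correct: flip bit 5 of r = 1111011 to get c = 1111111.


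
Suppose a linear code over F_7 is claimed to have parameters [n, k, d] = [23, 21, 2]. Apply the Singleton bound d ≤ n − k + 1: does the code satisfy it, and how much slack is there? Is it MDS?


Singleton RHS = n − k + 1 = 3, slack = 1, bound satisfied, not MDS.

Singleton bound: d ≤ n − k + 1.
Here n = 23, k = 21, so n − k + 1 = 3.
Given d = 2, check d ≤ 3: YES.
Slack = (n − k + 1) − d = 1.
The code is NOT MDS (slack = 1 > 0).
Description: the claimed parameters are [23, 21, 2]_7; such a code would be non-MDS.


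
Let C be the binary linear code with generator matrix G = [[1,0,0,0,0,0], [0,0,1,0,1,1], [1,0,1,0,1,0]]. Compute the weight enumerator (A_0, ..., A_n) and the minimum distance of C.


Weight distribution: A_0 = 1, A_1 = 2, A_2 = 2, A_3 = 2, A_4 = 1. Minimum distance d = 1.

Enumerate all 2^3 = 8 messages m ∈ F_2^3.
For each, compute codeword c = mG in F_2^6, then tally its weight.
  m = 000 → c = 000000, weight = 0.
  m = 100 → c = 100000, weight = 1.
  m = 010 → c = 001011, weight = 3.
  m = 110 → c = 101011, weight = 4.
  m = 001 → c = 101010, weight = 3.
  m = 101 → c = 001010, weight = 2.
  m = 011 → c = 100001, weight = 2.
  m = 111 → c = 000001, weight = 1.
Tally weights:
  weight 0: 1 codewords.
  weight 1: 2 codewords.
  weight 2: 2 codewords.
  weight 3: 2 codewords.
  weight 4: 1 codewords.
Minimum distance d = smallest w > 0 with A_w > 0 = 1.
Sanity: Σ A_w = 8 = 2^3 = 8 ✓.


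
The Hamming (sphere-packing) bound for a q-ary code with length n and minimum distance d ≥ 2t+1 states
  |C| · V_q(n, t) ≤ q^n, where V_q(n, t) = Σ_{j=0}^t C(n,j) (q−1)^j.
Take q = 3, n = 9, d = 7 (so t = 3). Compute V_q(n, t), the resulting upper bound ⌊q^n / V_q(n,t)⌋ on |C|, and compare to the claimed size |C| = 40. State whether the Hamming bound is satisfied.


V_q(n, t) = 835, q^n = 19683, Hamming bound = 23, |C| = 40 > bound (violated).

Step 1: Compute V_q(n, t) = Σ_{j=0}^3 C(n, j) (q−1)^j.
  j = 0: C(9,0)·(2)^0 = 1·1 = 1.
  j = 1: C(9,1)·(2)^1 = 9·2 = 18.
  j = 2: C(9,2)·(2)^2 = 36·4 = 144.
  j = 3: C(9,3)·(2)^3 = 84·8 = 672.
  V_q(n, t) = 1 + 18 + 144 + 672 = 835.
Step 2: q^n = 3^9 = 19683.
Step 3: Hamming bound ⌊q^n / V_q(n,t)⌋ = ⌊19683/835⌋ = 23.
Step 4: Compare |C| = 40 to 23: violated.
The claimed |C| lies above the Hamming bound, so no 3-ary code of length 9 with d ≥ 7 can have 40 codewords.


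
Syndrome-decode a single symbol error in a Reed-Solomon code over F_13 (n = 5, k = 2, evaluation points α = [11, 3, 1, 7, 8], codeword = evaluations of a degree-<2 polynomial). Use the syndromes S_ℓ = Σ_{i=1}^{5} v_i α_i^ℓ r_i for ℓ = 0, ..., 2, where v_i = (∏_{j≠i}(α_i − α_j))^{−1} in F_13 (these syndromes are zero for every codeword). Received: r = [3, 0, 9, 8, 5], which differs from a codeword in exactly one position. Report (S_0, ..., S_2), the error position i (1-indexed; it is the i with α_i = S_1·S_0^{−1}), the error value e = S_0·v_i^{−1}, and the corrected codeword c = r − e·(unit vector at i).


S = (5, 1, 8), error at position 5, error magnitude e = 8, c = [3, 0, 9, 8, 10].

Step 1: column multipliers v_i = (∏_{j≠i}(α_i − α_j))^{−1} mod 13.
  i = 1 (α = 11): (11−3)(11−1)(11−7)(11−8) = 8·10·4·3 = 960 ≡ 11, so v_1 = 11^{−1} = 6 (mod 13).
  i = 2 (α = 3): (3−11)(3−1)(3−7)(3−8) = (−8)·2·(−4)·(−5) = −320 ≡ 5, so v_2 = 5^{−1} = 8 (mod 13).
  i = 3 (α = 1): (1−11)(1−3)(1−7)(1−8) = (−10)·(−2)·(−6)·(−7) = 840 ≡ 8, so v_3 = 8^{−1} = 5 (mod 13).
  i = 4 (α = 7): (7−11)(7−3)(7−1)(7−8) = (−4)·4·6·(−1) = 96 ≡ 5, so v_4 = 5^{−1} = 8 (mod 13).
  i = 5 (α = 8): (8−11)(8−3)(8−1)(8−7) = (−3)·5·7·1 = −105 ≡ 12, so v_5 = 12^{−1} = 12 (mod 13).
  v = [6, 8, 5, 8, 12].
Step 2: syndromes of r = [3, 0, 9, 8, 5] (all sums mod 13).
  S_0 = Σ v_i r_i = 6·3 + 8·0 + 5·9 + 8·8 + 12·5 = 187 ≡ 5.
  S_1 = Σ v_i α_i r_i = 6·11·3 + 8·3·0 + 5·1·9 + 8·7·8 + 12·8·5 = 1171 ≡ 1.
  α_i^2 mod 13 = [4, 9, 1, 10, 12].
  S_2 = Σ v_i α_i^2 r_i = 6·4·3 + 8·9·0 + 5·1·9 + 8·10·8 + 12·12·5 = 1477 ≡ 8.
  S = (5, 1, 8) ≠ 0, so r is not a codeword (an error is present).
Step 3: locate the error. For a single error e at position i, S_ℓ = v_i·e·α_i^ℓ, so α_err = S_1/S_0.
  S_0^{−1} = 5^{−1} = 8 (mod 13), so α_err = 1·8 = 8 ≡ 8 = α_5. Error position i = 5.
  Consistency check: S_2/S_1 = 8·1 = 8 ≡ 8 = α_err ✓ (single-error assumption holds).
Step 4: error magnitude e = S_0/v_5 = S_0·∏_{j≠5}(α_5 − α_j) = 5·12 = 60 ≡ 8 (mod 13).
Step 5: correct position 5: c_5 = r_5 − e = 5 − 8 ≡ 10 (mod 13). Hence c = [3, 0, 9, 8, 10].
  Check: interpolating c through the α_i gives m(x) = 7 + 2·x (degree < 2) with m(α_i) = c_i for every i, so c is indeed a codeword.


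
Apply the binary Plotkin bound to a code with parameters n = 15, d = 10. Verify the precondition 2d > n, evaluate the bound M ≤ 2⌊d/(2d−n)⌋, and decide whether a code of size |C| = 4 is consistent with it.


Plotkin bound M ≤ 4; given |C| = 4 ≤ bound (satisfied).

Check applicability: 2d = 20, n = 15.
2d − n = 5 > 0, so Plotkin applies.
Compute d/(2d−n) = 10/5 ≈ 2.0000.
⌊d/(2d−n)⌋ = 2.
Plotkin bound: M ≤ 2·2 = 4.
Given |C| = 4, check: satisfied.
This |C| is at the Plotkin bound.


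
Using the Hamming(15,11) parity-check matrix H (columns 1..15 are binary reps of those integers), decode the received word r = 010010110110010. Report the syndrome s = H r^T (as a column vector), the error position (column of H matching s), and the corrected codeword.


s = (0, 1, 1, 1)^T, error position = 7, corrected codeword c = 010010010110010

Compute s = H r^T mod 2 one row at a time:
  s_1 = 1 + 0 + 1 + 1 + 0 + 0 + 1 + 0 = 4 ≡ 0 (mod 2).
  s_2 = 0 + 1 + 0 + 1 + 0 + 0 + 1 + 0 = 3 ≡ 1 (mod 2).
  s_3 = 1 + 0 + 0 + 1 + 1 + 1 + 1 + 0 = 5 ≡ 1 (mod 2).
  s_4 = 0 + 0 + 1 + 1 + 0 + 1 + 0 + 0 = 3 ≡ 1 (mod 2).
s = (0, 1, 1, 1)^T — this equals column 7 of H (binary 0111), so error is at position 7.
Correct: flip bit 7 of r = 010010110110010 to get c = 010010010110010.


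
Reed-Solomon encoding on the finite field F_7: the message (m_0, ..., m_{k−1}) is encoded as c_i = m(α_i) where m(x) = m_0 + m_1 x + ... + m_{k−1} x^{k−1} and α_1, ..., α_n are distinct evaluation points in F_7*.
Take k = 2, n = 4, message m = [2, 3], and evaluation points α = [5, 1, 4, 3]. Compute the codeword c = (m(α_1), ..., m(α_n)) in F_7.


c = [3, 5, 0, 4]

Message polynomial: m(x) = 2 + 3·x (mod 7).
For each evaluation point α_i, compute m(α_i) mod 7:
  α_1 = 5: Horner steps 3 → 3, so m(5) = 3.
  α_2 = 1: Horner steps 3 → 5, so m(1) = 5.
  α_3 = 4: Horner steps 3 → 0, so m(4) = 0.
  α_4 = 3: Horner steps 3 → 4, so m(3) = 4.
Codeword c = [3, 5, 0, 4] ∈ F_7^4.


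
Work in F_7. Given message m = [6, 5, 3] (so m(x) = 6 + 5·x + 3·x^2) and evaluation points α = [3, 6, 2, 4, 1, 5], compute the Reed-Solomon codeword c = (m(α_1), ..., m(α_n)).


c = [6, 4, 0, 4, 0, 1]

Message polynomial: m(x) = 6 + 5·x + 3·x^2 (mod 7).
For each evaluation point α_i, compute m(α_i) mod 7:
  α_1 = 3: Horner steps 3 → 0 → 6, so m(3) = 6.
  α_2 = 6: Horner steps 3 → 2 → 4, so m(6) = 4.
  α_3 = 2: Horner steps 3 → 4 → 0, so m(2) = 0.
  α_4 = 4: Horner steps 3 → 3 → 4, so m(4) = 4.
  α_5 = 1: Horner steps 3 → 1 → 0, so m(1) = 0.
  α_6 = 5: Horner steps 3 → 6 → 1, so m(5) = 1.
Codeword c = [6, 4, 0, 4, 0, 1] ∈ F_7^6.


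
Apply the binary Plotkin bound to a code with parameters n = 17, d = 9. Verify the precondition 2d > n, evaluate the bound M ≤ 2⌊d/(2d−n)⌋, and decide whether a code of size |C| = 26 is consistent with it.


Plotkin bound M ≤ 18; given |C| = 26 > bound (violated).

Check applicability: 2d = 18, n = 17.
2d − n = 1 > 0, so Plotkin applies.
Compute d/(2d−n) = 9/1 ≈ 9.0000.
⌊d/(2d−n)⌋ = 9.
Plotkin bound: M ≤ 2·9 = 18.
Given |C| = 26, check: VIOLATED.
This |C| is above the Plotkin bound, so no binary code with n = 17, d = 9 and 26 codewords exists.


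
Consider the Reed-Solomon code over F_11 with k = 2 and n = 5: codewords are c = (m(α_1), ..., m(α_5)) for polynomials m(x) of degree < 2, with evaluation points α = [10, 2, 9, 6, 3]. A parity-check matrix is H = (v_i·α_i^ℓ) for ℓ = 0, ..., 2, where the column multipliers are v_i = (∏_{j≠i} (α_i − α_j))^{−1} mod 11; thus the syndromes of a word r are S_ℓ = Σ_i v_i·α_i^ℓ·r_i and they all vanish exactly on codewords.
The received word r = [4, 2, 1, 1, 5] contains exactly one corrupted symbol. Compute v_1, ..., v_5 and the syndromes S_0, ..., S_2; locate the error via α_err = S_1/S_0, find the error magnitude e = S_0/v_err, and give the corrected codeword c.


S = (9, 10, 5), error at position 4, error magnitude e = 9, c = [4, 2, 1, 3, 5].

Step 1: column multipliers v_i = (∏_{j≠i}(α_i − α_j))^{−1} mod 11.
  i = 1 (α = 10): (10−2)(10−9)(10−6)(10−3) = 8·1·4·7 = 224 ≡ 4, so v_1 = 4^{−1} = 3 (mod 11).
  i = 2 (α = 2): (2−10)(2−9)(2−6)(2−3) = (−8)·(−7)·(−4)·(−1) = 224 ≡ 4, so v_2 = 4^{−1} = 3 (mod 11).
  i = 3 (α = 9): (9−10)(9−2)(9−6)(9−3) = (−1)·7·3·6 = −126 ≡ 6, so v_3 = 6^{−1} = 2 (mod 11).
  i = 4 (α = 6): (6−10)(6−2)(6−9)(6−3) = (−4)·4·(−3)·3 = 144 ≡ 1, so v_4 = 1^{−1} = 1 (mod 11).
  i = 5 (α = 3): (3−10)(3−2)(3−9)(3−6) = (−7)·1·(−6)·(−3) = −126 ≡ 6, so v_5 = 6^{−1} = 2 (mod 11).
  v = [3, 3, 2, 1, 2].
Step 2: syndromes of r = [4, 2, 1, 1, 5] (all sums mod 11).
  S_0 = Σ v_i r_i = 3·4 + 3·2 + 2·1 + 1·1 + 2·5 = 31 ≡ 9.
  S_1 = Σ v_i α_i r_i = 3·10·4 + 3·2·2 + 2·9·1 + 1·6·1 + 2·3·5 = 186 ≡ 10.
  α_i^2 mod 11 = [1, 4, 4, 3, 9].
  S_2 = Σ v_i α_i^2 r_i = 3·1·4 + 3·4·2 + 2·4·1 + 1·3·1 + 2·9·5 = 137 ≡ 5.
  S = (9, 10, 5) ≠ 0, so r is not a codeword (an error is present).
Step 3: locate the error. For a single error e at position i, S_ℓ = v_i·e·α_i^ℓ, so α_err = S_1/S_0.
  S_0^{−1} = 9^{−1} = 5 (mod 11), so α_err = 10·5 = 50 ≡ 6 = α_4. Error position i = 4.
  Consistency check: S_2/S_1 = 5·10 = 50 ≡ 6 = α_err ✓ (single-error assumption holds).
Step 4: error magnitude e = S_0/v_4 = S_0·∏_{j≠4}(α_4 − α_j) = 9·1 = 9 ≡ 9 (mod 11).
Step 5: correct position 4: c_4 = r_4 − e = 1 − 9 ≡ 3 (mod 11). Hence c = [4, 2, 1, 3, 5].
  Check: interpolating c through the α_i gives m(x) = 7 + 3·x (degree < 2) with m(α_i) = c_i for every i, so c is indeed a codeword.


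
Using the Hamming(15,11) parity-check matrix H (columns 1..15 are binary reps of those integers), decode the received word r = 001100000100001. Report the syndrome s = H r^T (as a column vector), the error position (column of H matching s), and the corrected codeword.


s = (0, 0, 1, 0)^T, error position = 2, corrected codeword c = 011100000100001

Compute s = H r^T mod 2 one row at a time:
  s_1 = 0 + 0 + 1 + 0 + 0 + 0 + 0 + 1 = 2 ≡ 0 (mod 2).
  s_2 = 1 + 0 + 0 + 0 + 0 + 0 + 0 + 1 = 2 ≡ 0 (mod 2).
  s_3 = 0 + 1 + 0 + 0 + 1 + 0 + 0 + 1 = 3 ≡ 1 (mod 2).
  s_4 = 0 + 1 + 0 + 0 + 0 + 0 + 0 + 1 = 2 ≡ 0 (mod 2).
s = (0, 0, 1, 0)^T — this equals column 2 of H (binary 0010), so error is at position 2.
Correct: flip bit 2 of r = 001100000100001 to get c = 011100000100001.


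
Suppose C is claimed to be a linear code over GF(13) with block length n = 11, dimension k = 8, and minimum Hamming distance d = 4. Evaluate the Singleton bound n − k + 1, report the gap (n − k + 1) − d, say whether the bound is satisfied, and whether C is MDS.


Singleton RHS = n − k + 1 = 4, slack = 0, bound satisfied, MDS.

Singleton bound: d ≤ n − k + 1.
Here n = 11, k = 8, so n − k + 1 = 4.
Given d = 4, check d ≤ 4: YES.
Slack = (n − k + 1) − d = 0.
The code is MDS (slack = 0).
Description: the claimed parameters are [11, 8, 4]_13; such a code would be MDS (meets Singleton bound).


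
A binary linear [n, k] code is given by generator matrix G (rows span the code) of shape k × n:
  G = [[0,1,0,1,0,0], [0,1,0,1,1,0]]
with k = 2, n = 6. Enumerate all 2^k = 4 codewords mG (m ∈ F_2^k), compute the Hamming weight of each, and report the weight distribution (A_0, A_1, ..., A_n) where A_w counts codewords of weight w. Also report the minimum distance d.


Weight distribution: A_0 = 1, A_1 = 1, A_2 = 1, A_3 = 1. Minimum distance d = 1.

Enumerate all 2^2 = 4 messages m ∈ F_2^2.
For each, compute codeword c = mG in F_2^6, then tally its weight.
  m = 00 → c = 000000, weight = 0.
  m = 10 → c = 010100, weight = 2.
  m = 01 → c = 010110, weight = 3.
  m = 11 → c = 000010, weight = 1.
Tally weights:
  weight 0: 1 codewords.
  weight 1: 1 codewords.
  weight 2: 1 codewords.
  weight 3: 1 codewords.
Minimum distance d = smallest w > 0 with A_w > 0 = 1.
Sanity: Σ A_w = 4 = 2^2 = 4 ✓.
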